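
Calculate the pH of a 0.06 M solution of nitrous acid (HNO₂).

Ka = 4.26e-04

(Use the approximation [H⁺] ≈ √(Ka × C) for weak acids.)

[H⁺] = √(Ka × C) = √(4.26e-04 × 0.06) = 5.0557e-03. pH = -log(5.0557e-03)

pH = 2.30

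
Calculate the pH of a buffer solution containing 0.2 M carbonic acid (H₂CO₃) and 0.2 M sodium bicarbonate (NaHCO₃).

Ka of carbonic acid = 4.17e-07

pKa = -log(4.17e-07) = 6.38. pH = pKa + log([A⁻]/[HA]) = 6.38 + log(0.2/0.2)

pH = 6.38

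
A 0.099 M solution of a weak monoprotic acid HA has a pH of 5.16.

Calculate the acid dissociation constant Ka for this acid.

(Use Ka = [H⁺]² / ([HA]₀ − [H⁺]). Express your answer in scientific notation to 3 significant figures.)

[H⁺] = 10^(−pH) = 10^(−5.16) = 6.918e-06 M. For HA ⇌ H⁺ + A⁻, Ka = [H⁺][A⁻]/[HA] = [H⁺]² / ([HA]₀ − [H⁺]) = (6.918e-06)² / (0.099 − 6.918e-06) = 4.83e-10.

K_a = 4.83e-10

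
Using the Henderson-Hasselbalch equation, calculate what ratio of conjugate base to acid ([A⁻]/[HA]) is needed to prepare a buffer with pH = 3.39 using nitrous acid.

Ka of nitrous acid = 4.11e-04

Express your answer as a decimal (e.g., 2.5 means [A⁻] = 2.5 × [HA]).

pKa = -log(4.11e-04) = 3.3862. pH = pKa + log([A⁻]/[HA]), so log([A⁻]/[HA]) = pH − pKa = 3.39 − 3.3862 = 0.0038. [A⁻]/[HA] = 10^(0.0038) = 1.01

[A⁻]/[HA] = 1.01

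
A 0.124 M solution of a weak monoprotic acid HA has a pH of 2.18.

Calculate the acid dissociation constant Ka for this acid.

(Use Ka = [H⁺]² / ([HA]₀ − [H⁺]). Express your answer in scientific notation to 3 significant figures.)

[H⁺] = 10^(−pH) = 10^(−2.18) = 6.607e-03 M. For HA ⇌ H⁺ + A⁻, Ka = [H⁺][A⁻]/[HA] = [H⁺]² / ([HA]₀ − [H⁺]) = (6.607e-03)² / (0.124 − 6.607e-03) = 3.72e-04.

K_a = 3.72e-04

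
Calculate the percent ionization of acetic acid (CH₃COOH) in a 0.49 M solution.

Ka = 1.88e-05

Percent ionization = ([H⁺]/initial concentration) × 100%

Using Ka equilibrium: x² + Ka×x - Ka×C = 0. Solving: [H⁺] = 3.0257e-03. Percent = (3.0257e-03/0.49) × 100

Percent ionization = 0.617%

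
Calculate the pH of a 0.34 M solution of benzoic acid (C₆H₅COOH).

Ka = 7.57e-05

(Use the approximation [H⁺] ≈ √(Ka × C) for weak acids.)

[H⁺] = √(Ka × C) = √(7.57e-05 × 0.34) = 5.0733e-03. pH = -log(5.0733e-03)

pH = 2.29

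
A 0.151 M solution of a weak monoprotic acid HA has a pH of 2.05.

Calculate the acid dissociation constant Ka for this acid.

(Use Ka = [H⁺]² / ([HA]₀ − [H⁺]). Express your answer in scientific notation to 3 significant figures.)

[H⁺] = 10^(−pH) = 10^(−2.05) = 8.913e-03 M. For HA ⇌ H⁺ + A⁻, Ka = [H⁺][A⁻]/[HA] = [H⁺]² / ([HA]₀ − [H⁺]) = (8.913e-03)² / (0.151 − 8.913e-03) = 5.59e-04.

K_a = 5.59e-04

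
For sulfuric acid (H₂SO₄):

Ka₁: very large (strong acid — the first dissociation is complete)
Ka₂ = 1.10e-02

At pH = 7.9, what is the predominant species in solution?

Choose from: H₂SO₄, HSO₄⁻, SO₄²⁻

The first dissociation is complete, so H₂SO₄ itself is never the predominant species in water; pKa₂ = -log(1.10e-02) = 1.96. For a polyprotic acid the predominant species crosses at each pKa: below pKa_n the protonated form dominates, above it the deprotonated form does. At pH = 7.9, the predominant species is SO₄²⁻.

SO₄²⁻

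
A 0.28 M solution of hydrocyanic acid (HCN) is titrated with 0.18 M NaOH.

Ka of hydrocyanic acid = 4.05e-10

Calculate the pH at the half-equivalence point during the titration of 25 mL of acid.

At half-equivalence [HA] = [A⁻], so Henderson-Hasselbalch gives pH = pKa = -log(4.05e-10) = 9.39.

pH = pKa = 9.39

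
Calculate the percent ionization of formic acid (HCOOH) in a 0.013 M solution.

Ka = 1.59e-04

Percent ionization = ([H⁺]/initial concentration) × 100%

Using Ka equilibrium: x² + Ka×x - Ka×C = 0. Solving: [H⁺] = 1.3604e-03. Percent = (1.3604e-03/0.013) × 100

Percent ionization = 10.5%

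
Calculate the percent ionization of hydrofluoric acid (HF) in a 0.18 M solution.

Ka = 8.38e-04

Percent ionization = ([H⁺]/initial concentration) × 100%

Using Ka equilibrium: x² + Ka×x - Ka×C = 0. Solving: [H⁺] = 1.1870e-02. Percent = (1.1870e-02/0.18) × 100

Percent ionization = 6.59%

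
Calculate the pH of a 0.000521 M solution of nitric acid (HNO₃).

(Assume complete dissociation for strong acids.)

[H⁺] = 0.000521 M for strong acid. pH = -log[H⁺] = -log(0.000521)

pH = 3.28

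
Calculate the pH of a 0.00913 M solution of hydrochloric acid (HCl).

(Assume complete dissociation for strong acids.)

[H⁺] = 0.00913 M for strong acid. pH = -log[H⁺] = -log(0.00913)

pH = 2.04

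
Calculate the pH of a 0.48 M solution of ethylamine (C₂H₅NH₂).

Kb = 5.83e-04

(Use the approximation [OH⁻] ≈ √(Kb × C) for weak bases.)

[OH⁻] = √(Kb × C) = √(5.83e-04 × 0.48) = 1.6728e-02. pOH = 1.78, pH = 14 - pOH

pH = 12.22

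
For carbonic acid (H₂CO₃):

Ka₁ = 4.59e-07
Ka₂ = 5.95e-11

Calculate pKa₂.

pKa₂ = -log(Ka₂) = -log(5.95e-11) = 10.23.

pK_{a2} = 10.23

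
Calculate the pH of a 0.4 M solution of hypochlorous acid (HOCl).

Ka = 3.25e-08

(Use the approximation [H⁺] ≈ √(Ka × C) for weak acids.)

[H⁺] = √(Ka × C) = √(3.25e-08 × 0.4) = 1.1402e-04. pH = -log(1.1402e-04)

pH = 3.94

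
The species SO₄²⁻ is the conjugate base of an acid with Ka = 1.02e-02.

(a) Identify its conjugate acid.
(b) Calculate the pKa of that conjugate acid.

(a) The conjugate acid is formed by adding one H⁺ to SO₄²⁻, giving HSO₄⁻. (b) pKa = -log(Ka) = -log(1.02e-02) = 1.99.

Conjugate acid: HSO₄⁻; pK_a = 1.99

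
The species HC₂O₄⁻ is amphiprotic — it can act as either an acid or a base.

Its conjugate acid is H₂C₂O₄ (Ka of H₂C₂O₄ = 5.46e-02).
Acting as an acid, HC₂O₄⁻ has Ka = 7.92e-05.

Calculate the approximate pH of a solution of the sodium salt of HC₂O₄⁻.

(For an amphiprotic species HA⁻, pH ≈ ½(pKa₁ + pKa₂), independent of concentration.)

pKa₁ = -log(5.46e-02) = 1.26; pKa₂ = -log(7.92e-05) = 4.10. For an amphiprotic species, pH ≈ ½(pKa₁ + pKa₂) = ½(1.26 + 4.10) = 2.68.

pH = 2.68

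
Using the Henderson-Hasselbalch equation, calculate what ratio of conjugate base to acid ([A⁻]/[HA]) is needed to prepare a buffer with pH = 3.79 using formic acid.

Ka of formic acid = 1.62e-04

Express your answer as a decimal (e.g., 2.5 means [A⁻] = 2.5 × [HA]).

pKa = -log(1.62e-04) = 3.7905. pH = pKa + log([A⁻]/[HA]), so log([A⁻]/[HA]) = pH − pKa = 3.79 − 3.7905 = -0.0005. [A⁻]/[HA] = 10^(-0.0005) = 0.999

[A⁻]/[HA] = 0.999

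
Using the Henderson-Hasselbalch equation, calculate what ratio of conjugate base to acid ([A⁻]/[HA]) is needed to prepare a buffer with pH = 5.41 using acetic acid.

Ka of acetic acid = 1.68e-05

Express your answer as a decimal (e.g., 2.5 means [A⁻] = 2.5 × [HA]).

pKa = -log(1.68e-05) = 4.7747. pH = pKa + log([A⁻]/[HA]), so log([A⁻]/[HA]) = pH − pKa = 5.41 − 4.7747 = 0.6353. [A⁻]/[HA] = 10^(0.6353) = 4.32

[A⁻]/[HA] = 4.32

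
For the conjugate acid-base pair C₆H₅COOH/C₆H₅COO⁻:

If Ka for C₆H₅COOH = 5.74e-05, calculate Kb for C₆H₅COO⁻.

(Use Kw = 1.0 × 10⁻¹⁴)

For a conjugate pair Ka × Kb = Kw, so Kb = Kw/Ka = 1.0 × 10⁻¹⁴ / 5.74e-05 = 1.74e-10.

K_b = 1.74e-10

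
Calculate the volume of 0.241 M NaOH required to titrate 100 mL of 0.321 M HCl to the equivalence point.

At equivalence: moles acid = moles base. moles HCl = 0.321 × 100/1000 = 0.0321 mol. V_base = moles / 0.241 × 1000 = 133.2 mL.

V_{base} = 133.2 mL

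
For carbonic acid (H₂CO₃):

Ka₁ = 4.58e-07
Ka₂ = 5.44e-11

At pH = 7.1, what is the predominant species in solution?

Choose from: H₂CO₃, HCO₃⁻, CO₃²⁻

pKa₁ = 6.34, pKa₂ = 10.26. For a polyprotic acid the predominant species crosses at each pKa: below pKa_n the protonated form dominates, above it the deprotonated form does. At pH = 7.1, the predominant species is HCO₃⁻.

HCO₃⁻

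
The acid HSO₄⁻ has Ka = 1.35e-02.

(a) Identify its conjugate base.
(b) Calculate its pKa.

(a) The conjugate base is formed by removing one H⁺ from HSO₄⁻, giving SO₄²⁻. (b) pKa = -log(Ka) = -log(1.35e-02) = 1.87.

Conjugate base: SO₄²⁻; pK_a = 1.87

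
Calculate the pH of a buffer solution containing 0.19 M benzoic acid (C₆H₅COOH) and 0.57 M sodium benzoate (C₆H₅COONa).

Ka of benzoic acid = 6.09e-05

pKa = -log(6.09e-05) = 4.22. pH = pKa + log([A⁻]/[HA]) = 4.22 + log(0.57/0.19)

pH = 4.69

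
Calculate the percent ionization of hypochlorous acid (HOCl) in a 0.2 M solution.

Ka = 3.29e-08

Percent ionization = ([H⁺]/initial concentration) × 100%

Using Ka equilibrium: x² + Ka×x - Ka×C = 0. Solving: [H⁺] = 8.1101e-05. Percent = (8.1101e-05/0.2) × 100

Percent ionization = 0.0406%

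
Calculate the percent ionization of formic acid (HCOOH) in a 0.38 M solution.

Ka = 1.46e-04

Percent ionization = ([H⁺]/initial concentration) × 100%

Using Ka equilibrium: x² + Ka×x - Ka×C = 0. Solving: [H⁺] = 7.3758e-03. Percent = (7.3758e-03/0.38) × 100

Percent ionization = 1.94%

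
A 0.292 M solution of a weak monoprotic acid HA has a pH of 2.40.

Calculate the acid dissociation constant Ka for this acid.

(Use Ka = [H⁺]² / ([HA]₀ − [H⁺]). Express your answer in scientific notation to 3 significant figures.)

[H⁺] = 10^(−pH) = 10^(−2.40) = 3.981e-03 M. For HA ⇌ H⁺ + A⁻, Ka = [H⁺][A⁻]/[HA] = [H⁺]² / ([HA]₀ − [H⁺]) = (3.981e-03)² / (0.292 − 3.981e-03) = 5.50e-05.

K_a = 5.50e-05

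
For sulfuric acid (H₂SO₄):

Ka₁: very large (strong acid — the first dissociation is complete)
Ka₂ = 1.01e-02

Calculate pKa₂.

pKa₂ = -log(Ka₂) = -log(1.01e-02) = 2.00.

pK_{a2} = 2.00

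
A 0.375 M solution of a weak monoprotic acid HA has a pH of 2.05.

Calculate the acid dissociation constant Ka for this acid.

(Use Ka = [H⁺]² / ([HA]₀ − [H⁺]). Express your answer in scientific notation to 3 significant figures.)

[H⁺] = 10^(−pH) = 10^(−2.05) = 8.913e-03 M. For HA ⇌ H⁺ + A⁻, Ka = [H⁺][A⁻]/[HA] = [H⁺]² / ([HA]₀ − [H⁺]) = (8.913e-03)² / (0.375 − 8.913e-03) = 2.17e-04.

K_a = 2.17e-04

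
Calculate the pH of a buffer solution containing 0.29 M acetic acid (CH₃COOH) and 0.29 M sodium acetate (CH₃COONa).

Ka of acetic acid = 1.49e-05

pKa = -log(1.49e-05) = 4.83. pH = pKa + log([A⁻]/[HA]) = 4.83 + log(0.29/0.29)

pH = 4.83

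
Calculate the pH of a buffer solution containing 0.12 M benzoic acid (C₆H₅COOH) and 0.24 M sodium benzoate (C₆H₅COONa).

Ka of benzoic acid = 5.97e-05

pKa = -log(5.97e-05) = 4.22. pH = pKa + log([A⁻]/[HA]) = 4.22 + log(0.24/0.12)

pH = 4.53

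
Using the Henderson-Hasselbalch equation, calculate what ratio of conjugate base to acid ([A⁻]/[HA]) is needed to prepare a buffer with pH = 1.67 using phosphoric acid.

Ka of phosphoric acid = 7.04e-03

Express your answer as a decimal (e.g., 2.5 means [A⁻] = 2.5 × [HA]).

pKa = -log(7.04e-03) = 2.1524. pH = pKa + log([A⁻]/[HA]), so log([A⁻]/[HA]) = pH − pKa = 1.67 − 2.1524 = -0.4824. [A⁻]/[HA] = 10^(-0.4824) = 0.329

[A⁻]/[HA] = 0.329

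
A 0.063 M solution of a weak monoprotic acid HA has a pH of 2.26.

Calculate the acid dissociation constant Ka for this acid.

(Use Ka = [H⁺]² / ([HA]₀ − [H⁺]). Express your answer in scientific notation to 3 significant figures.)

[H⁺] = 10^(−pH) = 10^(−2.26) = 5.495e-03 M. For HA ⇌ H⁺ + A⁻, Ka = [H⁺][A⁻]/[HA] = [H⁺]² / ([HA]₀ − [H⁺]) = (5.495e-03)² / (0.063 − 5.495e-03) = 5.25e-04.

K_a = 5.25e-04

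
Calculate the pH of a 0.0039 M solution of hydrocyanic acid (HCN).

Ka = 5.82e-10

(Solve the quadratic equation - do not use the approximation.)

x² + Ka×x - Ka×C = 0. Using quadratic formula: [H⁺] = 1.5063e-06

pH = 5.82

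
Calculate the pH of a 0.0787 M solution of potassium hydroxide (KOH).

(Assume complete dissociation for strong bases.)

[OH⁻] = 0.0787 M for strong base. pOH = -log[OH⁻] = 1.10, pH = 14 - pOH

pH = 12.90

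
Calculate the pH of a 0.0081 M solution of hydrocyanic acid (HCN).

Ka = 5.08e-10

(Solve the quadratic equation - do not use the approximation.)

x² + Ka×x - Ka×C = 0. Using quadratic formula: [H⁺] = 2.0282e-06

pH = 5.69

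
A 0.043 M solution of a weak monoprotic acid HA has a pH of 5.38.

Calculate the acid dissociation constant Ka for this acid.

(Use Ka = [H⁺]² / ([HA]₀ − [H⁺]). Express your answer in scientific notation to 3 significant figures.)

[H⁺] = 10^(−pH) = 10^(−5.38) = 4.169e-06 M. For HA ⇌ H⁺ + A⁻, Ka = [H⁺][A⁻]/[HA] = [H⁺]² / ([HA]₀ − [H⁺]) = (4.169e-06)² / (0.043 − 4.169e-06) = 4.04e-10.

K_a = 4.04e-10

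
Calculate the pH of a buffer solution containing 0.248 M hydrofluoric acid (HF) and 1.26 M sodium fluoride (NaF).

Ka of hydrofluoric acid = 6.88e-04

pKa = -log(6.88e-04) = 3.16. pH = pKa + log([A⁻]/[HA]) = 3.16 + log(1.26/0.248)

pH = 3.87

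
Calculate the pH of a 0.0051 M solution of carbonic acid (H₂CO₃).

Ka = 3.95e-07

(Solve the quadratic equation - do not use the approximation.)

x² + Ka×x - Ka×C = 0. Using quadratic formula: [H⁺] = 4.4686e-05

pH = 4.35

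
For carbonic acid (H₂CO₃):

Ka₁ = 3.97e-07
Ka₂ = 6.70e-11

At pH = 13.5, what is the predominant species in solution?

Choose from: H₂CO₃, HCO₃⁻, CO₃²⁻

pKa₁ = 6.40, pKa₂ = 10.17. For a polyprotic acid the predominant species crosses at each pKa: below pKa_n the protonated form dominates, above it the deprotonated form does. At pH = 13.5, the predominant species is CO₃²⁻.

CO₃²⁻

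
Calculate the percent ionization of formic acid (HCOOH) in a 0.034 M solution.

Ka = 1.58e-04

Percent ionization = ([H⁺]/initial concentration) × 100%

Using Ka equilibrium: x² + Ka×x - Ka×C = 0. Solving: [H⁺] = 2.2401e-03. Percent = (2.2401e-03/0.034) × 100

Percent ionization = 6.59%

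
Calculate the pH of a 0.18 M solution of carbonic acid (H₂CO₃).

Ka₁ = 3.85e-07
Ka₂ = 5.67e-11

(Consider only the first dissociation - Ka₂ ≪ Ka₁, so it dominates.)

First dissociation dominates. From Ka₁ = [H⁺][HA⁻]/[H₂A], x² + Ka₁·x − Ka₁·C = 0 with C = 0.18 M and Ka₁ = 3.85e-07. Solving: [H⁺] = (−Ka₁ + √(Ka₁² + 4·Ka₁·C)) / 2 = 2.6306e-04 M. pH = -log(2.6306e-04) = 3.58.

pH = 3.58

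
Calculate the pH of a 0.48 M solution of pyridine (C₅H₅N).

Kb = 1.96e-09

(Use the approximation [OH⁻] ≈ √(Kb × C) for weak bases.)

[OH⁻] = √(Kb × C) = √(1.96e-09 × 0.48) = 3.0672e-05. pOH = 4.51, pH = 14 - pOH

pH = 9.49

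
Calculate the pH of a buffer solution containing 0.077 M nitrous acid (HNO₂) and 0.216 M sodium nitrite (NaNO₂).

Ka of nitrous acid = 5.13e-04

pKa = -log(5.13e-04) = 3.29. pH = pKa + log([A⁻]/[HA]) = 3.29 + log(0.216/0.077)

pH = 3.74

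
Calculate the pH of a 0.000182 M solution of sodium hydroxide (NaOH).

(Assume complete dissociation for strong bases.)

[OH⁻] = 0.000182 M for strong base. pOH = -log[OH⁻] = 3.74, pH = 14 - pOH

pH = 10.26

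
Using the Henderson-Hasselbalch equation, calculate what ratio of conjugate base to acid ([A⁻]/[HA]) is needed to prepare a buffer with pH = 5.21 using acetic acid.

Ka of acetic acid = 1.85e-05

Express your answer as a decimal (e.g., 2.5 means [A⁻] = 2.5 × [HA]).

pKa = -log(1.85e-05) = 4.7328. pH = pKa + log([A⁻]/[HA]), so log([A⁻]/[HA]) = pH − pKa = 5.21 − 4.7328 = 0.4772. [A⁻]/[HA] = 10^(0.4772) = 3.00

[A⁻]/[HA] = 3.00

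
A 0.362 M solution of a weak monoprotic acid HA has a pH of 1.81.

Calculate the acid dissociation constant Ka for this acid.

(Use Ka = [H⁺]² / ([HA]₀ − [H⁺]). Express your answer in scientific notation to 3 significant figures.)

[H⁺] = 10^(−pH) = 10^(−1.81) = 1.549e-02 M. For HA ⇌ H⁺ + A⁻, Ka = [H⁺][A⁻]/[HA] = [H⁺]² / ([HA]₀ − [H⁺]) = (1.549e-02)² / (0.362 − 1.549e-02) = 6.92e-04.

K_a = 6.92e-04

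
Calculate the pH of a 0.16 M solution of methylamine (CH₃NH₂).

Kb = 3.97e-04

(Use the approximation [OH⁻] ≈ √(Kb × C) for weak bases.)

[OH⁻] = √(Kb × C) = √(3.97e-04 × 0.16) = 7.9699e-03. pOH = 2.10, pH = 14 - pOH

pH = 11.90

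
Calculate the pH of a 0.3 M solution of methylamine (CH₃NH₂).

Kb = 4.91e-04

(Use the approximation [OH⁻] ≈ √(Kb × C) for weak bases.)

[OH⁻] = √(Kb × C) = √(4.91e-04 × 0.3) = 1.2137e-02. pOH = 1.92, pH = 14 - pOH

pH = 12.08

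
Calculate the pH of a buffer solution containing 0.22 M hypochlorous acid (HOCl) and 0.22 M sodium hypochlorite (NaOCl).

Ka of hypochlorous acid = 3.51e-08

pKa = -log(3.51e-08) = 7.45. pH = pKa + log([A⁻]/[HA]) = 7.45 + log(0.22/0.22)

pH = 7.45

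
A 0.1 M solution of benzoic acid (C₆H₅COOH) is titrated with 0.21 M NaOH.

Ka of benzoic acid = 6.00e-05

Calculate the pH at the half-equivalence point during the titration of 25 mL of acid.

At half-equivalence [HA] = [A⁻], so Henderson-Hasselbalch gives pH = pKa = -log(6.00e-05) = 4.22.

pH = pKa = 4.22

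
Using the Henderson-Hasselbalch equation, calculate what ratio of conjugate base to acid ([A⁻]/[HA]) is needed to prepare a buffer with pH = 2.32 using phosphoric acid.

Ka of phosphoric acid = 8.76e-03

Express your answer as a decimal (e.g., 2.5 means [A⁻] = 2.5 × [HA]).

pKa = -log(8.76e-03) = 2.0575. pH = pKa + log([A⁻]/[HA]), so log([A⁻]/[HA]) = pH − pKa = 2.32 − 2.0575 = 0.2625. [A⁻]/[HA] = 10^(0.2625) = 1.83

[A⁻]/[HA] = 1.83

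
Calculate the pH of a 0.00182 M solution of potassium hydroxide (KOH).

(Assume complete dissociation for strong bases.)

[OH⁻] = 0.00182 M for strong base. pOH = -log[OH⁻] = 2.74, pH = 14 - pOH

pH = 11.26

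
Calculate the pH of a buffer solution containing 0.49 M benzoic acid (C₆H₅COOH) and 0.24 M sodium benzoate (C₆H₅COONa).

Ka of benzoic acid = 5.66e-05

pKa = -log(5.66e-05) = 4.25. pH = pKa + log([A⁻]/[HA]) = 4.25 + log(0.24/0.49)

pH = 3.94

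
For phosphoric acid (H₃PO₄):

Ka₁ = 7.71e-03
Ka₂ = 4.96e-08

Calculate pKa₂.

pKa₂ = -log(Ka₂) = -log(4.96e-08) = 7.30.

pK_{a2} = 7.30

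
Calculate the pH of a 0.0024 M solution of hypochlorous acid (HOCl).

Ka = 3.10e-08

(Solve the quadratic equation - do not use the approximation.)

x² + Ka×x - Ka×C = 0. Using quadratic formula: [H⁺] = 8.6101e-06

pH = 5.06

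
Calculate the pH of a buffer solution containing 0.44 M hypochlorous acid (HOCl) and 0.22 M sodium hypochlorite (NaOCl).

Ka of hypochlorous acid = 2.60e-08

pKa = -log(2.60e-08) = 7.59. pH = pKa + log([A⁻]/[HA]) = 7.59 + log(0.22/0.44)

pH = 7.28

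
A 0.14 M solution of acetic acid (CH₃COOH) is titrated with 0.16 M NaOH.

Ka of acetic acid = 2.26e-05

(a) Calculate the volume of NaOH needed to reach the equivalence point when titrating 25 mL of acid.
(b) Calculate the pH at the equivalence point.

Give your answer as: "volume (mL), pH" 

moles acid = 0.14 × 25/1000 = 0.0035 mol; V_base = moles/0.16 × 1000 = 21.9 mL. At equivalence only the conjugate base is present: [A⁻] = 0.0035/0.047 = 7.4667e-02 M. Kb = Kw/Ka = 4.42e-10; [OH⁻] = √(Kb × [A⁻]) = 5.7479e-06; pOH = 5.24; pH = 14 - pOH = 8.76.

V = 21.9 mL, pH = 8.76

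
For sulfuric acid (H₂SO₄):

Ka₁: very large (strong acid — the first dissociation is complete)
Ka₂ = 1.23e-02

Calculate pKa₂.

pKa₂ = -log(Ka₂) = -log(1.23e-02) = 1.91.

pK_{a2} = 1.91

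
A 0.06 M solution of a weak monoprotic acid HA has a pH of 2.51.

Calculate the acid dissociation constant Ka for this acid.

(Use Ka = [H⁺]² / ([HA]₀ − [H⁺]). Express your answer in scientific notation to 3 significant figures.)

[H⁺] = 10^(−pH) = 10^(−2.51) = 3.090e-03 M. For HA ⇌ H⁺ + A⁻, Ka = [H⁺][A⁻]/[HA] = [H⁺]² / ([HA]₀ − [H⁺]) = (3.090e-03)² / (0.06 − 3.090e-03) = 1.68e-04.

K_a = 1.68e-04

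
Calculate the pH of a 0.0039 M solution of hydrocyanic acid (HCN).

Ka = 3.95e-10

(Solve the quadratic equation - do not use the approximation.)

x² + Ka×x - Ka×C = 0. Using quadratic formula: [H⁺] = 1.2410e-06

pH = 5.91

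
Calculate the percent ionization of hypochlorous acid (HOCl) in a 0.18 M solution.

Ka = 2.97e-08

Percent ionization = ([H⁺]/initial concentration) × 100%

Using Ka equilibrium: x² + Ka×x - Ka×C = 0. Solving: [H⁺] = 7.3101e-05. Percent = (7.3101e-05/0.18) × 100

Percent ionization = 0.0406%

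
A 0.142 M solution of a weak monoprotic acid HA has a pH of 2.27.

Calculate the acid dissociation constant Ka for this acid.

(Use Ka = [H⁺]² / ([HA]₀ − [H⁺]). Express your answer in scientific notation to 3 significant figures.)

[H⁺] = 10^(−pH) = 10^(−2.27) = 5.370e-03 M. For HA ⇌ H⁺ + A⁻, Ka = [H⁺][A⁻]/[HA] = [H⁺]² / ([HA]₀ − [H⁺]) = (5.370e-03)² / (0.142 − 5.370e-03) = 2.11e-04.

K_a = 2.11e-04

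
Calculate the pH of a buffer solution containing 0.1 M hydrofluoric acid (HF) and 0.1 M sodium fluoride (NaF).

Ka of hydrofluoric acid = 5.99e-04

pKa = -log(5.99e-04) = 3.22. pH = pKa + log([A⁻]/[HA]) = 3.22 + log(0.1/0.1)

pH = 3.22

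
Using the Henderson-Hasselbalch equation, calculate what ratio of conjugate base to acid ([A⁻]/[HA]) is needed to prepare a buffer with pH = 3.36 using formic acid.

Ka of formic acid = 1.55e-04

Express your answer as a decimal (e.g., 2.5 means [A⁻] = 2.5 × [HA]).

pKa = -log(1.55e-04) = 3.8097. pH = pKa + log([A⁻]/[HA]), so log([A⁻]/[HA]) = pH − pKa = 3.36 − 3.8097 = -0.4497. [A⁻]/[HA] = 10^(-0.4497) = 0.355

[A⁻]/[HA] = 0.355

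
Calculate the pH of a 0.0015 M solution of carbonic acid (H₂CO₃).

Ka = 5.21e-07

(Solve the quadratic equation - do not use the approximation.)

x² + Ka×x - Ka×C = 0. Using quadratic formula: [H⁺] = 2.7696e-05

pH = 4.56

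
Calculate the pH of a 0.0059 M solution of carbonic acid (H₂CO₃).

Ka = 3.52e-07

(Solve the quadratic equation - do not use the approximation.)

x² + Ka×x - Ka×C = 0. Using quadratic formula: [H⁺] = 4.5396e-05

pH = 4.34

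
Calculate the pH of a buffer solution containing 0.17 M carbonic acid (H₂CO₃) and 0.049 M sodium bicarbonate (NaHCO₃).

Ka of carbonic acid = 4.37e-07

pKa = -log(4.37e-07) = 6.36. pH = pKa + log([A⁻]/[HA]) = 6.36 + log(0.049/0.17)

pH = 5.82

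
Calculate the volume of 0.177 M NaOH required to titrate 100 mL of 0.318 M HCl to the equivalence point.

At equivalence: moles acid = moles base. moles HCl = 0.318 × 100/1000 = 0.0318 mol. V_base = moles / 0.177 × 1000 = 179.7 mL.

V_{base} = 179.7 mL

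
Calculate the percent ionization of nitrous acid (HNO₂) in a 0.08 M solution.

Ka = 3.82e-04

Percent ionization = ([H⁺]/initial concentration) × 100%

Using Ka equilibrium: x² + Ka×x - Ka×C = 0. Solving: [H⁺] = 5.3404e-03. Percent = (5.3404e-03/0.08) × 100

Percent ionization = 6.68%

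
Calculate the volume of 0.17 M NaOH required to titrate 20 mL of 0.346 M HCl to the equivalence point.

At equivalence: moles acid = moles base. moles HCl = 0.346 × 20/1000 = 0.00692 mol. V_base = moles / 0.17 × 1000 = 40.7 mL.

V_{base} = 40.7 mL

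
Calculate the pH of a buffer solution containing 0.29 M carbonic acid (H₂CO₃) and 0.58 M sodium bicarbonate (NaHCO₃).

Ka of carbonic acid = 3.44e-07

pKa = -log(3.44e-07) = 6.46. pH = pKa + log([A⁻]/[HA]) = 6.46 + log(0.58/0.29)

pH = 6.76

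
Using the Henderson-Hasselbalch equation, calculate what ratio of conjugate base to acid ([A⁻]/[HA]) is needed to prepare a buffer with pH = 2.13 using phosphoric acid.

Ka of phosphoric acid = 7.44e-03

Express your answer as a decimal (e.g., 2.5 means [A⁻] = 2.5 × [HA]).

pKa = -log(7.44e-03) = 2.1284. pH = pKa + log([A⁻]/[HA]), so log([A⁻]/[HA]) = pH − pKa = 2.13 − 2.1284 = 0.0016. [A⁻]/[HA] = 10^(0.0016) = 1.00

[A⁻]/[HA] = 1.00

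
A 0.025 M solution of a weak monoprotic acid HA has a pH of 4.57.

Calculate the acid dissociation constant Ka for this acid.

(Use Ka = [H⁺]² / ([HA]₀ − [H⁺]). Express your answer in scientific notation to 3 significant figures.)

[H⁺] = 10^(−pH) = 10^(−4.57) = 2.692e-05 M. For HA ⇌ H⁺ + A⁻, Ka = [H⁺][A⁻]/[HA] = [H⁺]² / ([HA]₀ − [H⁺]) = (2.692e-05)² / (0.025 − 2.692e-05) = 2.90e-08.

K_a = 2.90e-08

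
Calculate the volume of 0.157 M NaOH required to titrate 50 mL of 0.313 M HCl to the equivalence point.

At equivalence: moles acid = moles base. moles HCl = 0.313 × 50/1000 = 0.01565 mol. V_base = moles / 0.157 × 1000 = 99.7 mL.

V_{base} = 99.7 mL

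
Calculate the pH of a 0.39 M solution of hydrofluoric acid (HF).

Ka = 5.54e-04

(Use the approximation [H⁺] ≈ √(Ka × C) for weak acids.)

[H⁺] = √(Ka × C) = √(5.54e-04 × 0.39) = 1.4699e-02. pH = -log(1.4699e-02)

pH = 1.83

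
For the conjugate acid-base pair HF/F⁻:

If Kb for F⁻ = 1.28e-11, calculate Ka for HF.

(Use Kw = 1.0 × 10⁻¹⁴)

For a conjugate pair Ka × Kb = Kw, so Ka = Kw/Kb = 1.0 × 10⁻¹⁴ / 1.28e-11 = 7.81e-04.

K_a = 7.81e-04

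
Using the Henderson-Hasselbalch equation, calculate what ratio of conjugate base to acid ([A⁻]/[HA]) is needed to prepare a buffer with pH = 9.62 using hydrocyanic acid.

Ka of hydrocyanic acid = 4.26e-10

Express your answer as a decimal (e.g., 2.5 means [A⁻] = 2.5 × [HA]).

pKa = -log(4.26e-10) = 9.3706. pH = pKa + log([A⁻]/[HA]), so log([A⁻]/[HA]) = pH − pKa = 9.62 − 9.3706 = 0.2494. [A⁻]/[HA] = 10^(0.2494) = 1.78

[A⁻]/[HA] = 1.78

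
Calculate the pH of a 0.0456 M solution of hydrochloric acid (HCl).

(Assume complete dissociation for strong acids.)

[H⁺] = 0.0456 M for strong acid. pH = -log[H⁺] = -log(0.0456)

pH = 1.34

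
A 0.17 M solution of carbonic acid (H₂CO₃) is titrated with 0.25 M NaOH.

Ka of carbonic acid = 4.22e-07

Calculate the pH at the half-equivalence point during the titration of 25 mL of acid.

At half-equivalence [HA] = [A⁻], so Henderson-Hasselbalch gives pH = pKa = -log(4.22e-07) = 6.37.

pH = pKa = 6.37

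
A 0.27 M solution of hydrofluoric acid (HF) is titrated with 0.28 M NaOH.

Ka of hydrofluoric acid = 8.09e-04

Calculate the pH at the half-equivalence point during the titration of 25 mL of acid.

At half-equivalence [HA] = [A⁻], so Henderson-Hasselbalch gives pH = pKa = -log(8.09e-04) = 3.09.

pH = pKa = 3.09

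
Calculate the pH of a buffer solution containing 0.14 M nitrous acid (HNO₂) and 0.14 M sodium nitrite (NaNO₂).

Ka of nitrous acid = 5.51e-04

pKa = -log(5.51e-04) = 3.26. pH = pKa + log([A⁻]/[HA]) = 3.26 + log(0.14/0.14)

pH = 3.26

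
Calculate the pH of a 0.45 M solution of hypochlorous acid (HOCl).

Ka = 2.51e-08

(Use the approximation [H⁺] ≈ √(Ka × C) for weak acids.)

[H⁺] = √(Ka × C) = √(2.51e-08 × 0.45) = 1.0628e-04. pH = -log(1.0628e-04)

pH = 3.97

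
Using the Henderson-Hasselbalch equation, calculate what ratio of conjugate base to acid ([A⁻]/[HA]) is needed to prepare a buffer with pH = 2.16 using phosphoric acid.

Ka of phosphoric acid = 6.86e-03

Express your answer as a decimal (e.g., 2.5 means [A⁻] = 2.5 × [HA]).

pKa = -log(6.86e-03) = 2.1637. pH = pKa + log([A⁻]/[HA]), so log([A⁻]/[HA]) = pH − pKa = 2.16 − 2.1637 = -0.0037. [A⁻]/[HA] = 10^(-0.0037) = 0.992

[A⁻]/[HA] = 0.992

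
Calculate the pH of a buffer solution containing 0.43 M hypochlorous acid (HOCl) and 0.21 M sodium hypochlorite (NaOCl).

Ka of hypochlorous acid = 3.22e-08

pKa = -log(3.22e-08) = 7.49. pH = pKa + log([A⁻]/[HA]) = 7.49 + log(0.21/0.43)

pH = 7.18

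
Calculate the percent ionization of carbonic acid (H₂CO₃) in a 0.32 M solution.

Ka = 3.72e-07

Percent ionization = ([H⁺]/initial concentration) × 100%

Using Ka equilibrium: x² + Ka×x - Ka×C = 0. Solving: [H⁺] = 3.4484e-04. Percent = (3.4484e-04/0.32) × 100

Percent ionization = 0.108%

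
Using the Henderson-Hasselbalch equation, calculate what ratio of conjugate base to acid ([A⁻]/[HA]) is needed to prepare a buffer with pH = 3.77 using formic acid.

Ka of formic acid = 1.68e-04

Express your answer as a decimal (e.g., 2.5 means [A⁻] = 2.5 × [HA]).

pKa = -log(1.68e-04) = 3.7747. pH = pKa + log([A⁻]/[HA]), so log([A⁻]/[HA]) = pH − pKa = 3.77 − 3.7747 = -0.0047. [A⁻]/[HA] = 10^(-0.0047) = 0.989

[A⁻]/[HA] = 0.989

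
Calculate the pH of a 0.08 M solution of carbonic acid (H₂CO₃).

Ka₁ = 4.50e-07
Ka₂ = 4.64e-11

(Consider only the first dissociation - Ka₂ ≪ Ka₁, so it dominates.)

First dissociation dominates. From Ka₁ = [H⁺][HA⁻]/[H₂A], x² + Ka₁·x − Ka₁·C = 0 with C = 0.08 M and Ka₁ = 4.50e-07. Solving: [H⁺] = (−Ka₁ + √(Ka₁² + 4·Ka₁·C)) / 2 = 1.8951e-04 M. pH = -log(1.8951e-04) = 3.72.

pH = 3.72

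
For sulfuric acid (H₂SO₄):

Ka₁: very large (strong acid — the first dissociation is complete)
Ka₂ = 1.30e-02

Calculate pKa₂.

pKa₂ = -log(Ka₂) = -log(1.30e-02) = 1.89.

pK_{a2} = 1.89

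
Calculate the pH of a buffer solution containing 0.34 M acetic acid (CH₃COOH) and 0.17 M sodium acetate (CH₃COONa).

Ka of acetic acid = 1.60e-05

pKa = -log(1.60e-05) = 4.80. pH = pKa + log([A⁻]/[HA]) = 4.80 + log(0.17/0.34)

pH = 4.49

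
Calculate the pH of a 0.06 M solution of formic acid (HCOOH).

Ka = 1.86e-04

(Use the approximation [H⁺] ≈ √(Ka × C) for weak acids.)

[H⁺] = √(Ka × C) = √(1.86e-04 × 0.06) = 3.3407e-03. pH = -log(3.3407e-03)

pH = 2.48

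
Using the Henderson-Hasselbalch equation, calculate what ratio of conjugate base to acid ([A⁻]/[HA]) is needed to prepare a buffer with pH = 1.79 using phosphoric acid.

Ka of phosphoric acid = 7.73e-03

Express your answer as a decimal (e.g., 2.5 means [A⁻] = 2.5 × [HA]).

pKa = -log(7.73e-03) = 2.1118. pH = pKa + log([A⁻]/[HA]), so log([A⁻]/[HA]) = pH − pKa = 1.79 − 2.1118 = -0.3218. [A⁻]/[HA] = 10^(-0.3218) = 0.477

[A⁻]/[HA] = 0.477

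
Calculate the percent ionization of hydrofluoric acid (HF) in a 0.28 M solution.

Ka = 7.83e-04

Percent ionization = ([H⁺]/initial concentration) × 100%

Using Ka equilibrium: x² + Ka×x - Ka×C = 0. Solving: [H⁺] = 1.4420e-02. Percent = (1.4420e-02/0.28) × 100

Percent ionization = 5.15%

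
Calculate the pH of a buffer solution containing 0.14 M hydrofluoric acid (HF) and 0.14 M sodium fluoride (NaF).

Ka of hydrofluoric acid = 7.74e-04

pKa = -log(7.74e-04) = 3.11. pH = pKa + log([A⁻]/[HA]) = 3.11 + log(0.14/0.14)

pH = 3.11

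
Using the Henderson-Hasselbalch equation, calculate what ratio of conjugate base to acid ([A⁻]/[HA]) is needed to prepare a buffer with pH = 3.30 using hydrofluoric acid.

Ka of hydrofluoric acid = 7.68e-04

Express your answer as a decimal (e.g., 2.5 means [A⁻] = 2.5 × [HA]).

pKa = -log(7.68e-04) = 3.1146. pH = pKa + log([A⁻]/[HA]), so log([A⁻]/[HA]) = pH − pKa = 3.30 − 3.1146 = 0.1854. [A⁻]/[HA] = 10^(0.1854) = 1.53

[A⁻]/[HA] = 1.53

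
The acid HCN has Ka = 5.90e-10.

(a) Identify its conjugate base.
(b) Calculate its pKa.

(a) The conjugate base is formed by removing one H⁺ from HCN, giving CN⁻. (b) pKa = -log(Ka) = -log(5.90e-10) = 9.23.

Conjugate base: CN⁻; pK_a = 9.23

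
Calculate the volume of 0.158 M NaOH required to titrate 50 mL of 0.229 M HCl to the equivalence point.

At equivalence: moles acid = moles base. moles HCl = 0.229 × 50/1000 = 0.01145 mol. V_base = moles / 0.158 × 1000 = 72.5 mL.

V_{base} = 72.5 mL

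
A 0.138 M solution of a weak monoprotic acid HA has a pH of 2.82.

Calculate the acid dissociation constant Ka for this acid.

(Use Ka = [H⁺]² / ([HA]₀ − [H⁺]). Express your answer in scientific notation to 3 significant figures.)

[H⁺] = 10^(−pH) = 10^(−2.82) = 1.514e-03 M. For HA ⇌ H⁺ + A⁻, Ka = [H⁺][A⁻]/[HA] = [H⁺]² / ([HA]₀ − [H⁺]) = (1.514e-03)² / (0.138 − 1.514e-03) = 1.68e-05.

K_a = 1.68e-05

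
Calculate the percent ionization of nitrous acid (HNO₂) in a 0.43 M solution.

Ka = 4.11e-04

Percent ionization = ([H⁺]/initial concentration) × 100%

Using Ka equilibrium: x² + Ka×x - Ka×C = 0. Solving: [H⁺] = 1.3090e-02. Percent = (1.3090e-02/0.43) × 100

Percent ionization = 3.04%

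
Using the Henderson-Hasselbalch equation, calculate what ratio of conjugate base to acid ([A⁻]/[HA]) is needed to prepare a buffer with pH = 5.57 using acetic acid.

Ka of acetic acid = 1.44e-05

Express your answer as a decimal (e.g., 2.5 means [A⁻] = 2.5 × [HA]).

pKa = -log(1.44e-05) = 4.8416. pH = pKa + log([A⁻]/[HA]), so log([A⁻]/[HA]) = pH − pKa = 5.57 − 4.8416 = 0.7284. [A⁻]/[HA] = 10^(0.7284) = 5.35

[A⁻]/[HA] = 5.35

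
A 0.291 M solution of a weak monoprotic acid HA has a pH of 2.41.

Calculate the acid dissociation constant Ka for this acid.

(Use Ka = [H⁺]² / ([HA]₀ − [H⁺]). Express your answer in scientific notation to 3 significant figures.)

[H⁺] = 10^(−pH) = 10^(−2.41) = 3.890e-03 M. For HA ⇌ H⁺ + A⁻, Ka = [H⁺][A⁻]/[HA] = [H⁺]² / ([HA]₀ − [H⁺]) = (3.890e-03)² / (0.291 − 3.890e-03) = 5.27e-05.

K_a = 5.27e-05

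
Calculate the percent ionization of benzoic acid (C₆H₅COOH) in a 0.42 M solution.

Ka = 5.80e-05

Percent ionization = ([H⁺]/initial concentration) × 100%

Using Ka equilibrium: x² + Ka×x - Ka×C = 0. Solving: [H⁺] = 4.9067e-03. Percent = (4.9067e-03/0.42) × 100

Percent ionization = 1.17%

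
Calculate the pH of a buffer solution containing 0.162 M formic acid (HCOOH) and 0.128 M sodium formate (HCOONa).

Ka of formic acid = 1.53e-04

pKa = -log(1.53e-04) = 3.82. pH = pKa + log([A⁻]/[HA]) = 3.82 + log(0.128/0.162)

pH = 3.71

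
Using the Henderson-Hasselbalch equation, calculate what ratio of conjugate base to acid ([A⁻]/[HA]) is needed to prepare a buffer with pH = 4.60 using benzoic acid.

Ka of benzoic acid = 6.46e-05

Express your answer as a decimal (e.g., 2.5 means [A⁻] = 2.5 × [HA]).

pKa = -log(6.46e-05) = 4.1898. pH = pKa + log([A⁻]/[HA]), so log([A⁻]/[HA]) = pH − pKa = 4.60 − 4.1898 = 0.4102. [A⁻]/[HA] = 10^(0.4102) = 2.57

[A⁻]/[HA] = 2.57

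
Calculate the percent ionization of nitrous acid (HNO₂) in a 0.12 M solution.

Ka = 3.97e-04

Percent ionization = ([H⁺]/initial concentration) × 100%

Using Ka equilibrium: x² + Ka×x - Ka×C = 0. Solving: [H⁺] = 6.7065e-03. Percent = (6.7065e-03/0.12) × 100

Percent ionization = 5.59%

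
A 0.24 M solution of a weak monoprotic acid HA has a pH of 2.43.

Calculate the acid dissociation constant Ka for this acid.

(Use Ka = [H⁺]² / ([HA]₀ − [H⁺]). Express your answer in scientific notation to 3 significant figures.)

[H⁺] = 10^(−pH) = 10^(−2.43) = 3.715e-03 M. For HA ⇌ H⁺ + A⁻, Ka = [H⁺][A⁻]/[HA] = [H⁺]² / ([HA]₀ − [H⁺]) = (3.715e-03)² / (0.24 − 3.715e-03) = 5.84e-05.

K_a = 5.84e-05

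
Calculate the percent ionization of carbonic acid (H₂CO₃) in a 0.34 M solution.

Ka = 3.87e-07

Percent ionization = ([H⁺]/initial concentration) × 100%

Using Ka equilibrium: x² + Ka×x - Ka×C = 0. Solving: [H⁺] = 3.6255e-04. Percent = (3.6255e-04/0.34) × 100

Percent ionization = 0.107%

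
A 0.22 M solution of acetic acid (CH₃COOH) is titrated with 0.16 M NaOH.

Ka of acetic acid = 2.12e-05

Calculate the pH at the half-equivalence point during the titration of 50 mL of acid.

At half-equivalence [HA] = [A⁻], so Henderson-Hasselbalch gives pH = pKa = -log(2.12e-05) = 4.67.

pH = pKa = 4.67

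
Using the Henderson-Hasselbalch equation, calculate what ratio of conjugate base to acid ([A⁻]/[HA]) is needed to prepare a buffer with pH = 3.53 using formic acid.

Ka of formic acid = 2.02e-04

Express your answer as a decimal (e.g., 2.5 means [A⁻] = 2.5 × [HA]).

pKa = -log(2.02e-04) = 3.6946. pH = pKa + log([A⁻]/[HA]), so log([A⁻]/[HA]) = pH − pKa = 3.53 − 3.6946 = -0.1646. [A⁻]/[HA] = 10^(-0.1646) = 0.684

[A⁻]/[HA] = 0.684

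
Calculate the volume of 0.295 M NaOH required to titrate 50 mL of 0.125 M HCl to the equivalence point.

At equivalence: moles acid = moles base. moles HCl = 0.125 × 50/1000 = 0.00625 mol. V_base = moles / 0.295 × 1000 = 21.2 mL.

V_{base} = 21.2 mL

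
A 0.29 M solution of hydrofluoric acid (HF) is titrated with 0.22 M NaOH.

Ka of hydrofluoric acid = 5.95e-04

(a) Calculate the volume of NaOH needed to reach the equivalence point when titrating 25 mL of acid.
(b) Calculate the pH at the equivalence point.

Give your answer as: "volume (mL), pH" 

moles acid = 0.29 × 25/1000 = 0.00725 mol; V_base = moles/0.22 × 1000 = 33.0 mL. At equivalence only the conjugate base is present: [A⁻] = 0.00725/0.058 = 1.2510e-01 M. Kb = Kw/Ka = 1.68e-11; [OH⁻] = √(Kb × [A⁻]) = 1.4500e-06; pOH = 5.84; pH = 14 - pOH = 8.16.

V = 33.0 mL, pH = 8.16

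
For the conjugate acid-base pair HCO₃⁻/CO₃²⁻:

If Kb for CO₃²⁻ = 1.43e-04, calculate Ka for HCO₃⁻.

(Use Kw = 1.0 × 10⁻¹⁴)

For a conjugate pair Ka × Kb = Kw, so Ka = Kw/Kb = 1.0 × 10⁻¹⁴ / 1.43e-04 = 6.99e-11.

K_a = 6.99e-11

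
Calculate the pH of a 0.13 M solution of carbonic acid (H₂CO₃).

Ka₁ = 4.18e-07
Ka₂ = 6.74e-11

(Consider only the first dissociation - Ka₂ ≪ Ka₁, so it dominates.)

First dissociation dominates. From Ka₁ = [H⁺][HA⁻]/[H₂A], x² + Ka₁·x − Ka₁·C = 0 with C = 0.13 M and Ka₁ = 4.18e-07. Solving: [H⁺] = (−Ka₁ + √(Ka₁² + 4·Ka₁·C)) / 2 = 2.3290e-04 M. pH = -log(2.3290e-04) = 3.63.

pH = 3.63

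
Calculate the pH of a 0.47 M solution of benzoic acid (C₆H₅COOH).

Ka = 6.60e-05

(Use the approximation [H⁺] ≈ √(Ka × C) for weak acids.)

[H⁺] = √(Ka × C) = √(6.60e-05 × 0.47) = 5.5696e-03. pH = -log(5.5696e-03)

pH = 2.25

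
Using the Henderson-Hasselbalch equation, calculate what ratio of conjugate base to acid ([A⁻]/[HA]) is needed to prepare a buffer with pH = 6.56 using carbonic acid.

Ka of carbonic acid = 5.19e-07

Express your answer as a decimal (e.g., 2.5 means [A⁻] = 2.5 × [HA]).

pKa = -log(5.19e-07) = 6.2848. pH = pKa + log([A⁻]/[HA]), so log([A⁻]/[HA]) = pH − pKa = 6.56 − 6.2848 = 0.2752. [A⁻]/[HA] = 10^(0.2752) = 1.88

[A⁻]/[HA] = 1.88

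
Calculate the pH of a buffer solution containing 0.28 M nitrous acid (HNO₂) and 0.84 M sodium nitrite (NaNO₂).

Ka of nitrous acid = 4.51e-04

pKa = -log(4.51e-04) = 3.35. pH = pKa + log([A⁻]/[HA]) = 3.35 + log(0.84/0.28)

pH = 3.82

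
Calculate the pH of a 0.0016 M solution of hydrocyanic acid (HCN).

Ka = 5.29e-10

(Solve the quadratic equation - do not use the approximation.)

x² + Ka×x - Ka×C = 0. Using quadratic formula: [H⁺] = 9.1974e-07

pH = 6.04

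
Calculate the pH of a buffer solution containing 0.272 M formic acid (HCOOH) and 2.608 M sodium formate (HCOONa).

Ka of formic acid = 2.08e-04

pKa = -log(2.08e-04) = 3.68. pH = pKa + log([A⁻]/[HA]) = 3.68 + log(2.608/0.272)

pH = 4.66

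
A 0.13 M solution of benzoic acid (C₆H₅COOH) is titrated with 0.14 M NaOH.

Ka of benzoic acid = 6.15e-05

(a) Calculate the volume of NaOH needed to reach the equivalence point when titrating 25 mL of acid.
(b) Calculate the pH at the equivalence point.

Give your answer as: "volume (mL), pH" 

moles acid = 0.13 × 25/1000 = 0.00325 mol; V_base = moles/0.14 × 1000 = 23.2 mL. At equivalence only the conjugate base is present: [A⁻] = 0.00325/0.048 = 6.7407e-02 M. Kb = Kw/Ka = 1.63e-10; [OH⁻] = √(Kb × [A⁻]) = 3.3107e-06; pOH = 5.48; pH = 14 - pOH = 8.52.

V = 23.2 mL, pH = 8.52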